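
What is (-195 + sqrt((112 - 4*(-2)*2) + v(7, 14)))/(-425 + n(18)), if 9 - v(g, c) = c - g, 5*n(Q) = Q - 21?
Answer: 975/2128 - 5*sqrt(130)/2128 ≈ 0.43139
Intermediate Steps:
n(Q) = -21/5 + Q/5 (n(Q) = (Q - 21)/5 = (-21 + Q)/5 = -21/5 + Q/5)
v(g, c) = 9 + g - c (v(g, c) = 9 - (c - g) = 9 + (g - c) = 9 + g - c)
(-195 + sqrt((112 - 4*(-2)*2) + v(7, 14)))/(-425 + n(18)) = (-195 + sqrt((112 - 4*(-2)*2) + (9 + 7 - 1*14)))/(-425 + (-21/5 + (1/5)*18)) = (-195 + sqrt((112 + 8*2) + (9 + 7 - 14)))/(-425 + (-21/5 + 18/5)) = (-195 + sqrt((112 + 16) + 2))/(-425 - 3/5) = (-195 + sqrt(128 + 2))/(-2128/5) = (-195 + sqrt(130))*(-5/2128) = 975/2128 - 5*sqrt(130)/2128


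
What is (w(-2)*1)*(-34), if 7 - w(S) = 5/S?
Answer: -323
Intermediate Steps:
w(S) = 7 - 5/S
(w(-2)*1)*(-34) = ((7 - 5/(-2))*1)*(-34) = ((7 - 5*(-½))*1)*(-34) = ((7 + 5/2)*1)*(-34) = ((19/2)*1)*(-34) = (19/2)*(-34) = -323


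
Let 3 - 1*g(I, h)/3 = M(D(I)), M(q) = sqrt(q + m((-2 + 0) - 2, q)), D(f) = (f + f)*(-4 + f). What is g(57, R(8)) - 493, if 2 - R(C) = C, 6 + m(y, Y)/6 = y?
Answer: -484 - 3*sqrt(5982) ≈ -716.03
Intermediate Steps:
m(y, Y) = -36 + 6*y
D(f) = 2*f*(-4 + f) (D(f) = (2*f)*(-4 + f) = 2*f*(-4 + f))
M(q) = sqrt(-60 + q) (M(q) = sqrt(q + (-36 + 6*((-2 + 0) - 2))) = sqrt(q + (-36 + 6*(-2 - 2))) = sqrt(q + (-36 + 6*(-4))) = sqrt(q + (-36 - 24)) = sqrt(q - 60) = sqrt(-60 + q))
R(C) = 2 - C
g(I, h) = 9 - 3*sqrt(-60 + 2*I*(-4 + I))
g(57, R(8)) - 493 = (9 - 3*sqrt(2)*sqrt(-30 + 57*(-4 + 57))) - 493 = (9 - 3*sqrt(2)*sqrt(-30 + 57*53)) - 493 = (9 - 3*sqrt(2)*sqrt(-30 + 3021)) - 493 = (9 - 3*sqrt(2)*sqrt(2991)) - 493 = (9 - 3*sqrt(5982)) - 493 = -484 - 3*sqrt(5982)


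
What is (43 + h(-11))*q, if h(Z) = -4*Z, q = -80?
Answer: -6960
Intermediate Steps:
(43 + h(-11))*q = (43 - 4*(-11))*(-80) = (43 + 44)*(-80) = 87*(-80) = -6960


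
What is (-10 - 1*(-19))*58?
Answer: 522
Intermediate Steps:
(-10 - 1*(-19))*58 = (-10 + 19)*58 = 9*58 = 522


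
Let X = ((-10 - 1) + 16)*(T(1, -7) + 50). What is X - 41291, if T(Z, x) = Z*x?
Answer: -41076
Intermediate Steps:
X = 215 (X = ((-10 - 1) + 16)*(1*(-7) + 50) = (-11 + 16)*(-7 + 50) = 5*43 = 215)
X - 41291 = 215 - 41291 = -41076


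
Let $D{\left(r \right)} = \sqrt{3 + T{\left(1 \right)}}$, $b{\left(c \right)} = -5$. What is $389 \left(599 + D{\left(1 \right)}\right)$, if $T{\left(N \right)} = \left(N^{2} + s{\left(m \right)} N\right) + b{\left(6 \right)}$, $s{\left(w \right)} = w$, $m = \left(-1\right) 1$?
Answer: $233011 + 389 i \sqrt{2} \approx 2.3301 \cdot 10^{5} + 550.13 i$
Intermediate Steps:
$m = -1$
$T{\left(N \right)} = -5 + N^{2} - N$ ($T{\left(N \right)} = \left(N^{2} - N\right) - 5 = -5 + N^{2} - N$)
$D{\left(r \right)} = i \sqrt{2}$ ($D{\left(r \right)} = \sqrt{3 - \left(6 - 1\right)} = \sqrt{3 - 5} = \sqrt{-2} = i \sqrt{2}$)
$389 \left(599 + D{\left(1 \right)}\right) = 389 \left(599 + i \sqrt{2}\right) = 233011 + 389 i \sqrt{2}$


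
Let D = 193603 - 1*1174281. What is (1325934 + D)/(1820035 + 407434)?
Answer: 345256/2227469 ≈ 0.15500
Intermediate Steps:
D = -980678 (D = 193603 - 1174281 = -980678)
(1325934 + D)/(1820035 + 407434) = (1325934 - 980678)/(1820035 + 407434) = 345256/2227469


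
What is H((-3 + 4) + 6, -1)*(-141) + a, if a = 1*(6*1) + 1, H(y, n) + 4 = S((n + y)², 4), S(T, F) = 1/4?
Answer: 2143/4 ≈ 535.75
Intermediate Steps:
S(T, F) = ¼
H(y, n) = -15/4 (H(y, n) = -4 + ¼ = -15/4)
a = 7 (a = 1*6 + 1 = 6 + 1 = 7)
H((-3 + 4) + 6, -1)*(-141) + a = -15/4*(-141) + 7 = 2115/4 + 7 = 2143/4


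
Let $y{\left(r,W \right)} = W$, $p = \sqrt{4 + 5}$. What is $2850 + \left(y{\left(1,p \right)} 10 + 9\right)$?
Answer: $2889$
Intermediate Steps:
$p = 3$ ($p = \sqrt{9} = 3$)
$2850 + \left(y{\left(1,p \right)} 10 + 9\right) = 2850 + \left(3 \cdot 10 + 9\right) = 2850 + \left(30 + 9\right) = 2850 + 39 = 2889$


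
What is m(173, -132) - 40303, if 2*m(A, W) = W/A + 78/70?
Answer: -488067203/12110 ≈ -40303.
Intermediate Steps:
m(A, W) = 39/70 + W/(2*A) (m(A, W) = (W/A + 78/70)/2 = (W/A + 78*(1/70))/2 = (W/A + 39/35)/2 = (39/35 + W/A)/2 = 39/70 + W/(2*A))
m(173, -132) - 40303 = (39/70 + (1/2)*(-132)/173) - 40303 = (39/70 + (1/2)*(-132)*(1/173)) - 40303 = (39/70 - 66/173) - 40303 = 2127/12110 - 40303 = -488067203/12110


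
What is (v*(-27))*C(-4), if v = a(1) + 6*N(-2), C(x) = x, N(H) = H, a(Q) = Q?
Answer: -1188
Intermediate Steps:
v = -11 (v = 1 + 6*(-2) = 1 - 12 = -11)
(v*(-27))*C(-4) = -11*(-27)*(-4) = 297*(-4) = -1188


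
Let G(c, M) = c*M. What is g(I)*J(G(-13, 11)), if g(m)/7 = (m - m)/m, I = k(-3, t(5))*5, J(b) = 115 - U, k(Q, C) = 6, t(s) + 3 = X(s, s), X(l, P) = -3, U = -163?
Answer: 0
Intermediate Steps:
t(s) = -6 (t(s) = -3 - 3 = -6)
G(c, M) = M*c
J(b) = 278 (J(b) = 115 - 1*(-163) = 115 + 163 = 278)
I = 30 (I = 6*5 = 30)
g(m) = 0 (g(m) = 7*((m - m)/m) = 7*(0/m) = 7*0 = 0)
g(I)*J(G(-13, 11)) = 0*278 = 0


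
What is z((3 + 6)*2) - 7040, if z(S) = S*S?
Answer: -6716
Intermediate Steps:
z(S) = S²
z((3 + 6)*2) - 7040 = ((3 + 6)*2)² - 7040 = (9*2)² - 7040 = 18² - 7040 = 324 - 7040 = -6716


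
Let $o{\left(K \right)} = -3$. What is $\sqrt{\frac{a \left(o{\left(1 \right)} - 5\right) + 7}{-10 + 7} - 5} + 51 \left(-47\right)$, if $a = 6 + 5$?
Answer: $-2397 + \sqrt{22} \approx -2392.3$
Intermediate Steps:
$a = 11$
$\sqrt{\frac{a \left(o{\left(1 \right)} - 5\right) + 7}{-10 + 7} - 5} + 51 \left(-47\right) = \sqrt{\frac{11 \left(-3 - 5\right) + 7}{-10 + 7} - 5} + 51 \left(-47\right) = \sqrt{\frac{11 \left(-8\right) + 7}{-3} - 5} - 2397 = \sqrt{\left(-88 + 7\right) \left(- \frac{1}{3}\right) - 5} - 2397 = \sqrt{\left(-81\right) \left(- \frac{1}{3}\right) - 5} - 2397 = \sqrt{27 - 5} - 2397 = \sqrt{22} - 2397 = -2397 + \sqrt{22}$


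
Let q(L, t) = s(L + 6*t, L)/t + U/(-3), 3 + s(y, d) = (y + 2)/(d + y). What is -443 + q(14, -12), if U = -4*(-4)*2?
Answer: -19955/44 ≈ -453.52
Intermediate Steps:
s(y, d) = -3 + (2 + y)/(d + y) (s(y, d) = -3 + (y + 2)/(d + y) = -3 + (2 + y)/(d + y))
U = 32 (U = 16*2 = 32)
q(L, t) = -32/3 + (2 - 12*t - 5*L)/(t*(2*L + 6*t)) (q(L, t) = ((2 - 3*L - 2*(L + 6*t))/(L + (L + 6*t)))/t + 32/(-3) = ((2 - 3*L + (-12*t - 2*L))/(2*L + 6*t))/t + 32*(-⅓) = ((2 - 12*t - 5*L)/(2*L + 6*t))/t - 32/3 = (2 - 12*t - 5*L)/(t*(2*L + 6*t)) - 32/3 = -32/3 + (2 - 12*t - 5*L)/(t*(2*L + 6*t)))
-443 + q(14, -12) = -443 + (⅙)*(6 - 36*(-12) - 15*14 - 64*(-12)*(14 + 3*(-12)))/(-12*(14 + 3*(-12))) = -443 + (⅙)*(-1/12)*(6 + 432 - 210 - 64*(-12)*(14 - 36))/(14 - 36) = -443 + (⅙)*(-1/12)*(6 + 432 - 210 - 64*(-12)*(-22))/(-22) = -443 + (⅙)*(-1/12)*(-1/22)*(6 + 432 - 210 - 16896) = -443 + (⅙)*(-1/12)*(-1/22)*(-16668) = -443 - 463/44 = -19955/44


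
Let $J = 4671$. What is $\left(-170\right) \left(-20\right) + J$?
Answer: $8071$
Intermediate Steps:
$\left(-170\right) \left(-20\right) + J = \left(-170\right) \left(-20\right) + 4671 = 3400 + 4671 = 8071$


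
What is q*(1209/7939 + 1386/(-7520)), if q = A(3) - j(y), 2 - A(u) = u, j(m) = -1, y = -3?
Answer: 0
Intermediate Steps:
A(u) = 2 - u
q = 0 (q = (2 - 1*3) - 1*(-1) = (2 - 3) + 1 = -1 + 1 = 0)
q*(1209/7939 + 1386/(-7520)) = 0*(1209/7939 + 1386/(-7520)) = 0*(1209*(1/7939) + 1386*(-1/7520)) = 0*(1209/7939 - 693/3760) = 0*(-955887/29850640) = 0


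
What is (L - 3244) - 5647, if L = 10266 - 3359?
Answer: -1984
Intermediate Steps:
L = 6907
(L - 3244) - 5647 = (6907 - 3244) - 5647 = 3663 - 5647 = -1984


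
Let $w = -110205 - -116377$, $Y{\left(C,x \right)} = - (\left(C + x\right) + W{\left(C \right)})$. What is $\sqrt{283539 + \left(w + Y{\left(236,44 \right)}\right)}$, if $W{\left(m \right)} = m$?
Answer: $\sqrt{289195} \approx 537.77$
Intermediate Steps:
$Y{\left(C,x \right)} = - x - 2 C$ ($Y{\left(C,x \right)} = - (\left(C + x\right) + C) = - (x + 2 C) = - x - 2 C$)
$w = 6172$ ($w = -110205 + 116377 = 6172$)
$\sqrt{283539 + \left(w + Y{\left(236,44 \right)}\right)} = \sqrt{283539 + \left(6172 - 516\right)} = \sqrt{283539 + 5656} = \sqrt{289195}$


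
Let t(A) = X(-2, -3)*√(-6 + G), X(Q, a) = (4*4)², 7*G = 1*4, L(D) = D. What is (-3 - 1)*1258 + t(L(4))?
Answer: -5032 + 256*I*√266/7 ≈ -5032.0 + 596.46*I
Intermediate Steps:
G = 4/7 (G = (1*4)/7 = (⅐)*4 = 4/7 ≈ 0.57143)
X(Q, a) = 256 (X(Q, a) = 16² = 256)
t(A) = 256*I*√266/7 (t(A) = 256*√(-6 + 4/7) = 256*√(-38/7) = 256*(I*√266/7) = 256*I*√266/7)
(-3 - 1)*1258 + t(L(4)) = (-3 - 1)*1258 + 256*I*√266/7 = -4*1258 + 256*I*√266/7 = -5032 + 256*I*√266/7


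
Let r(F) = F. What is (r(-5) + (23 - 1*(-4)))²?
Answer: 484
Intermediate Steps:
(r(-5) + (23 - 1*(-4)))² = (-5 + (23 - 1*(-4)))² = (-5 + (23 + 4))² = (-5 + 27)² = 22² = 484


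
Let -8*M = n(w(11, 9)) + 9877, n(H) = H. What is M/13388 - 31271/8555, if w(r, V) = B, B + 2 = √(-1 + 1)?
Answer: -3433729809/916274720 ≈ -3.7475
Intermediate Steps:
B = -2 (B = -2 + √(-1 + 1) = -2 + √0 = -2 + 0 = -2)
w(r, V) = -2
M = -9875/8 (M = -(-2 + 9877)/8 = -⅛*9875 = -9875/8 ≈ -1234.4)
M/13388 - 31271/8555 = -9875/8/13388 - 31271/8555 = -9875/8*1/13388 - 31271*1/8555 = -9875/107104 - 31271/8555 = -3433729809/916274720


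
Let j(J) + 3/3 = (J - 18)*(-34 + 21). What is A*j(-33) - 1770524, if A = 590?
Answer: -1379944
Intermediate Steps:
j(J) = 233 - 13*J (j(J) = -1 + (J - 18)*(-34 + 21) = -1 + (-18 + J)*(-13) = -1 + (234 - 13*J) = 233 - 13*J)
A*j(-33) - 1770524 = 590*(233 - 13*(-33)) - 1770524 = 590*(233 + 429) - 1770524 = 590*662 - 1770524 = 390580 - 1770524 = -1379944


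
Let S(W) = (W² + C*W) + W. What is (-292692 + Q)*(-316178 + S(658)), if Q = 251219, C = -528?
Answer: 9537960540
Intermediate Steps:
S(W) = W² - 527*W (S(W) = (W² - 528*W) + W = W² - 527*W)
(-292692 + Q)*(-316178 + S(658)) = (-292692 + 251219)*(-316178 + 658*(-527 + 658)) = -41473*(-316178 + 658*131) = -41473*(-316178 + 86198) = -41473*(-229980) = 9537960540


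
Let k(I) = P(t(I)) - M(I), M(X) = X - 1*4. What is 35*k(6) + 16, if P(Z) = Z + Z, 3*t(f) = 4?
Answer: 118/3 ≈ 39.333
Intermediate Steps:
M(X) = -4 + X (M(X) = X - 4 = -4 + X)
t(f) = 4/3 (t(f) = (⅓)*4 = 4/3)
P(Z) = 2*Z
k(I) = 20/3 - I (k(I) = 2*(4/3) - (-4 + I) = 8/3 + (4 - I) = 20/3 - I)
35*k(6) + 16 = 35*(20/3 - 1*6) + 16 = 35*(20/3 - 6) + 16 = 35*(⅔) + 16 = 70/3 + 16 = 118/3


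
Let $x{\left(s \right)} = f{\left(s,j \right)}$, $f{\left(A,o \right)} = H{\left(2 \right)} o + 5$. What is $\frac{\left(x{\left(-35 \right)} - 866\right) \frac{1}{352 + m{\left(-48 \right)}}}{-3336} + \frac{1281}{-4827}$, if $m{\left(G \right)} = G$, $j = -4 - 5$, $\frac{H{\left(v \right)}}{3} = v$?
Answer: $- \frac{143855751}{543919232} \approx -0.26448$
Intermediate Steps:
$H{\left(v \right)} = 3 v$
$j = -9$ ($j = -4 - 5 = -9$)
$f{\left(A,o \right)} = 5 + 6 o$ ($f{\left(A,o \right)} = 3 \cdot 2 o + 5 = 6 o + 5 = 5 + 6 o$)
$x{\left(s \right)} = -49$ ($x{\left(s \right)} = 5 + 6 \left(-9\right) = 5 - 54 = -49$)
$\frac{\left(x{\left(-35 \right)} - 866\right) \frac{1}{352 + m{\left(-48 \right)}}}{-3336} + \frac{1281}{-4827} = \frac{\left(-49 - 866\right) \frac{1}{352 - 48}}{-3336} + \frac{1281}{-4827} = - \frac{915}{304} \left(- \frac{1}{3336}\right) + 1281 \left(- \frac{1}{4827}\right) = \left(-915\right) \frac{1}{304} \left(- \frac{1}{3336}\right) - \frac{427}{1609} = \left(- \frac{915}{304}\right) \left(- \frac{1}{3336}\right) - \frac{427}{1609} = \frac{305}{338048} - \frac{427}{1609} = - \frac{143855751}{543919232}$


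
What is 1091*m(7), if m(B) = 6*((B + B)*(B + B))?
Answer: 1283016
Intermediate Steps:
m(B) = 24*B² (m(B) = 6*((2*B)*(2*B)) = 6*(4*B²) = 24*B²)
1091*m(7) = 1091*(24*7²) = 1091*(24*49) = 1091*1176 = 1283016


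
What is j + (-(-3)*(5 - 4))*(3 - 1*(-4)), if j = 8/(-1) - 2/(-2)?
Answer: 14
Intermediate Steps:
j = -7 (j = 8*(-1) - 2*(-1/2) = -8 + 1 = -7)
j + (-(-3)*(5 - 4))*(3 - 1*(-4)) = -7 + (-(-3)*(5 - 4))*(3 - 1*(-4)) = -7 + (-(-3))*(3 + 4) = -7 - 1*(-3)*7 = -7 + 3*7 = -7 + 21 = 14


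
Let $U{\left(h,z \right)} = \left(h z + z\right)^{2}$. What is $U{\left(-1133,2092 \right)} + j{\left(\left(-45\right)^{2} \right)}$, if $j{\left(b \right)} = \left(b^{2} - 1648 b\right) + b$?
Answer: $5608106770186$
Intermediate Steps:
$U{\left(h,z \right)} = \left(z + h z\right)^{2}$
$j{\left(b \right)} = b^{2} - 1647 b$
$U{\left(-1133,2092 \right)} + j{\left(\left(-45\right)^{2} \right)} = 2092^{2} \left(1 - 1133\right)^{2} + \left(-45\right)^{2} \left(-1647 + \left(-45\right)^{2}\right) = 4376464 \left(-1132\right)^{2} + 2025 \left(-1647 + 2025\right) = 4376464 \cdot 1281424 + 2025 \cdot 378 = 5608106004736 + 765450 = 5608106770186$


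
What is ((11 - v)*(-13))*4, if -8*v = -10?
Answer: -507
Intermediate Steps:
v = 5/4 (v = -⅛*(-10) = 5/4 ≈ 1.2500)
((11 - v)*(-13))*4 = ((11 - 1*5/4)*(-13))*4 = ((11 - 5/4)*(-13))*4 = ((39/4)*(-13))*4 = -507/4*4 = -507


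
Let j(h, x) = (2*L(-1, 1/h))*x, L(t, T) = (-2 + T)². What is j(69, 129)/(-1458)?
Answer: -807067/1156923 ≈ -0.69760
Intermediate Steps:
j(h, x) = 2*x*(-2 + 1/h)² (j(h, x) = (2*(-2 + 1/h)²)*x = 2*x*(-2 + 1/h)²)
j(69, 129)/(-1458) = (2*129*(-1 + 2*69)²/69²)/(-1458) = (2*129*(1/4761)*(-1 + 138)²)*(-1/1458) = (2*129*(1/4761)*137²)*(-1/1458) = (2*129*(1/4761)*18769)*(-1/1458) = (1614134/1587)*(-1/1458) = -807067/1156923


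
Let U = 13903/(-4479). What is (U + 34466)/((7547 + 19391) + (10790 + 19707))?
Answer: 154359311/257251365 ≈ 0.60003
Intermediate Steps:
U = -13903/4479 (U = 13903*(-1/4479) = -13903/4479 ≈ -3.1040)
(U + 34466)/((7547 + 19391) + (10790 + 19707)) = (-13903/4479 + 34466)/((7547 + 19391) + (10790 + 19707)) = 154359311/(4479*(26938 + 30497)) = (154359311/4479)/57435 = (154359311/4479)*(1/57435) = 154359311/257251365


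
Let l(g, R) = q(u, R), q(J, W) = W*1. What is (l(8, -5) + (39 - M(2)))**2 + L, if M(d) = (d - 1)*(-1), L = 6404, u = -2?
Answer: 7629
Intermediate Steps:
q(J, W) = W
l(g, R) = R
M(d) = 1 - d (M(d) = (-1 + d)*(-1) = 1 - d)
(l(8, -5) + (39 - M(2)))**2 + L = (-5 + (39 - (1 - 1*2)))**2 + 6404 = (-5 + (39 - (1 - 2)))**2 + 6404 = (-5 + (39 - 1*(-1)))**2 + 6404 = (-5 + (39 + 1))**2 + 6404 = (-5 + 40)**2 + 6404 = 35**2 + 6404 = 1225 + 6404 = 7629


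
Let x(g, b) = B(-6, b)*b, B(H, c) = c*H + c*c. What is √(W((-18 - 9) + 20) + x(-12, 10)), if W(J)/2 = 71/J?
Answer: √18606/7 ≈ 19.486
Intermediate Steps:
B(H, c) = c² + H*c (B(H, c) = H*c + c² = c² + H*c)
x(g, b) = b²*(-6 + b) (x(g, b) = (b*(-6 + b))*b = b²*(-6 + b))
W(J) = 142/J (W(J) = 2*(71/J) = 142/J)
√(W((-18 - 9) + 20) + x(-12, 10)) = √(142/((-18 - 9) + 20) + 10²*(-6 + 10)) = √(142/(-27 + 20) + 100*4) = √(142/(-7) + 400) = √(142*(-⅐) + 400) = √(-142/7 + 400) = √(2658/7) = √18606/7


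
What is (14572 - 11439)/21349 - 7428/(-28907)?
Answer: 249146003/617135543 ≈ 0.40371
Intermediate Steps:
(14572 - 11439)/21349 - 7428/(-28907) = 3133*(1/21349) - 7428*(-1/28907) = 3133/21349 + 7428/28907 = 249146003/617135543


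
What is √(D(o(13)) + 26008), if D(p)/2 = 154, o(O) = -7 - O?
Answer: 6*√731 ≈ 162.22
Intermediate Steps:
D(p) = 308 (D(p) = 2*154 = 308)
√(D(o(13)) + 26008) = √(308 + 26008) = √26316 = 6*√731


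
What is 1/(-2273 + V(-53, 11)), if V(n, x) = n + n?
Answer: -1/2379 ≈ -0.00042034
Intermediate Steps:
V(n, x) = 2*n
1/(-2273 + V(-53, 11)) = 1/(-2273 + 2*(-53)) = 1/(-2273 - 106) = 1/(-2379) = -1/2379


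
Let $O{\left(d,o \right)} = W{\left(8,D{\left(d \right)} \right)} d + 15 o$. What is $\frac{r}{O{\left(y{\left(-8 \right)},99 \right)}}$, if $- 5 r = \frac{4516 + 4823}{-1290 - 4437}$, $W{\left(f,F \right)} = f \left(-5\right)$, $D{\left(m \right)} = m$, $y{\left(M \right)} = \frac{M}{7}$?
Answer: $\frac{21791}{102274675} \approx 0.00021306$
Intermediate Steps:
$y{\left(M \right)} = \frac{M}{7}$ ($y{\left(M \right)} = M \frac{1}{7} = \frac{M}{7}$)
$W{\left(f,F \right)} = - 5 f$
$r = \frac{3113}{9545}$ ($r = - \frac{\left(4516 + 4823\right) \frac{1}{-1290 - 4437}}{5} = - \frac{9339 \frac{1}{-5727}}{5} = - \frac{9339 \left(- \frac{1}{5727}\right)}{5} = \left(- \frac{1}{5}\right) \left(- \frac{3113}{1909}\right) = \frac{3113}{9545} \approx 0.32614$)
$O{\left(d,o \right)} = - 40 d + 15 o$ ($O{\left(d,o \right)} = \left(-5\right) 8 d + 15 o = - 40 d + 15 o$)
$\frac{r}{O{\left(y{\left(-8 \right)},99 \right)}} = \frac{3113}{9545 \left(- 40 \cdot \frac{1}{7} \left(-8\right) + 15 \cdot 99\right)} = \frac{3113}{9545 \left(\left(-40\right) \left(- \frac{8}{7}\right) + 1485\right)} = \frac{3113}{9545 \left(\frac{320}{7} + 1485\right)} = \frac{3113}{9545 \cdot \frac{10715}{7}} = \frac{3113}{9545} \cdot \frac{7}{10715} = \frac{21791}{102274675}$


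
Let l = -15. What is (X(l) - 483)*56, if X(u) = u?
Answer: -27888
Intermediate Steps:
(X(l) - 483)*56 = (-15 - 483)*56 = -498*56 = -27888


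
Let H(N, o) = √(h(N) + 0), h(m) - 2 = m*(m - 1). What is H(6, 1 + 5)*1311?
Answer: 5244*√2 ≈ 7416.1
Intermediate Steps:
h(m) = 2 + m*(-1 + m) (h(m) = 2 + m*(m - 1) = 2 + m*(-1 + m))
H(N, o) = √(2 + N² - N) (H(N, o) = √((2 + N² - N) + 0) = √(2 + N² - N))
H(6, 1 + 5)*1311 = √(2 + 6² - 1*6)*1311 = √(2 + 36 - 6)*1311 = √32*1311 = (4*√2)*1311 = 5244*√2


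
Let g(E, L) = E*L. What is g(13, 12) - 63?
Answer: 93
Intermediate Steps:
g(13, 12) - 63 = 13*12 - 63 = 156 - 63 = 93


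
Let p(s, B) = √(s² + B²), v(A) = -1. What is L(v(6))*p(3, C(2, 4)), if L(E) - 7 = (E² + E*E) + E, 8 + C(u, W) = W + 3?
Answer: 8*√10 ≈ 25.298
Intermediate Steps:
C(u, W) = -5 + W (C(u, W) = -8 + (W + 3) = -8 + (3 + W) = -5 + W)
p(s, B) = √(B² + s²)
L(E) = 7 + E + 2*E² (L(E) = 7 + ((E² + E*E) + E) = 7 + ((E² + E²) + E) = 7 + (2*E² + E) = 7 + (E + 2*E²) = 7 + E + 2*E²)
L(v(6))*p(3, C(2, 4)) = (7 - 1 + 2*(-1)²)*√((-5 + 4)² + 3²) = (7 - 1 + 2*1)*√((-1)² + 9) = (7 - 1 + 2)*√(1 + 9) = 8*√10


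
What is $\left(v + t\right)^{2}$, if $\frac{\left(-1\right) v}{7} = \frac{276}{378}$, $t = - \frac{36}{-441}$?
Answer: $\frac{4919524}{194481} \approx 25.296$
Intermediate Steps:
$t = \frac{4}{49}$ ($t = \left(-36\right) \left(- \frac{1}{441}\right) = \frac{4}{49} \approx 0.081633$)
$v = - \frac{46}{9}$ ($v = - 7 \cdot \frac{276}{378} = - 7 \cdot 276 \cdot \frac{1}{378} = \left(-7\right) \frac{46}{63} = - \frac{46}{9} \approx -5.1111$)
$\left(v + t\right)^{2} = \left(- \frac{46}{9} + \frac{4}{49}\right)^{2} = \left(- \frac{2218}{441}\right)^{2} = \frac{4919524}{194481}$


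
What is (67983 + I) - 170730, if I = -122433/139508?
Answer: -14334150909/139508 ≈ -1.0275e+5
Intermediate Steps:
I = -122433/139508 (I = -122433*1/139508 = -122433/139508 ≈ -0.87761)
(67983 + I) - 170730 = (67983 - 122433/139508) - 170730 = 9484049931/139508 - 170730 = -14334150909/139508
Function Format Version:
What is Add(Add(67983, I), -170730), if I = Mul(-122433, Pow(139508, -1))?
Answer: Rational(-14334150909, 139508) ≈ -1.0275e+5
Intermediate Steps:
I = Rational(-122433, 139508) (I = Mul(-122433, Rational(1, 139508)) = Rational(-122433, 139508) ≈ -0.87761)
Add(Add(67983, I), -170730) = Add(Add(67983, Rational(-122433, 139508)), -170730) = Add(Rational(9484049931, 139508), -170730) = Rational(-14334150909, 139508)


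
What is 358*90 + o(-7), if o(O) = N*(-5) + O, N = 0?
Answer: 32213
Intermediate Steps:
o(O) = O (o(O) = 0*(-5) + O = 0 + O = O)
358*90 + o(-7) = 358*90 - 7 = 32220 - 7 = 32213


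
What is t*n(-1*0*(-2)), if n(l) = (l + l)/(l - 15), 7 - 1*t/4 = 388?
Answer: 0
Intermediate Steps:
t = -1524 (t = 28 - 4*388 = 28 - 1552 = -1524)
n(l) = 2*l/(-15 + l) (n(l) = (2*l)/(-15 + l) = 2*l/(-15 + l))
t*n(-1*0*(-2)) = -3048*-1*0*(-2)/(-15 - 1*0*(-2)) = -3048*0*(-2)/(-15 + 0*(-2)) = -3048*0/(-15 + 0) = -3048*0/(-15) = -3048*0*(-1)/15 = -1524*0 = 0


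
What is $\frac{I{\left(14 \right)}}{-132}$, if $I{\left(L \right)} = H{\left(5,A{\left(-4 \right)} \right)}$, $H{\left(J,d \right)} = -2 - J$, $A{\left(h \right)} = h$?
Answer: $\frac{7}{132} \approx 0.05303$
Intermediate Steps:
$I{\left(L \right)} = -7$ ($I{\left(L \right)} = -2 - 5 = -7$)
$\frac{I{\left(14 \right)}}{-132} = - \frac{7}{-132} = \left(-7\right) \left(- \frac{1}{132}\right) = \frac{7}{132}$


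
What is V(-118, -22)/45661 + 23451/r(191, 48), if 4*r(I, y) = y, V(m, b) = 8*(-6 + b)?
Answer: 50990163/26092 ≈ 1954.2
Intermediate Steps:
V(m, b) = -48 + 8*b
r(I, y) = y/4
V(-118, -22)/45661 + 23451/r(191, 48) = (-48 + 8*(-22))/45661 + 23451/(((¼)*48)) = (-48 - 176)*(1/45661) + 23451/12 = -224*1/45661 + 23451*(1/12) = -32/6523 + 7817/4 = 50990163/26092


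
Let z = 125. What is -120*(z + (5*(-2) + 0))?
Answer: -13800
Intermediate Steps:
-120*(z + (5*(-2) + 0)) = -120*(125 + (5*(-2) + 0)) = -120*(125 + (-10 + 0)) = -120*(125 - 10) = -120*115 = -13800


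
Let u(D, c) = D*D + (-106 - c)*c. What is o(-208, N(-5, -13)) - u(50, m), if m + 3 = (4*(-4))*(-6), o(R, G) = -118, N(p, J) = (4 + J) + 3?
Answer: 15889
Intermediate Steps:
N(p, J) = 7 + J
m = 93 (m = -3 + (4*(-4))*(-6) = -3 - 16*(-6) = -3 + 96 = 93)
u(D, c) = D² + c*(-106 - c)
o(-208, N(-5, -13)) - u(50, m) = -118 - (50² - 1*93² - 106*93) = -118 - (2500 - 1*8649 - 9858) = -118 - (2500 - 8649 - 9858) = -118 - 1*(-16007) = -118 + 16007 = 15889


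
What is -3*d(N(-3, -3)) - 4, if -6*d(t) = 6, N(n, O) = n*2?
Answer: -1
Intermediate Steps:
N(n, O) = 2*n
d(t) = -1 (d(t) = -⅙*6 = -1)
-3*d(N(-3, -3)) - 4 = -3*(-1) - 4 = 3 - 4 = -1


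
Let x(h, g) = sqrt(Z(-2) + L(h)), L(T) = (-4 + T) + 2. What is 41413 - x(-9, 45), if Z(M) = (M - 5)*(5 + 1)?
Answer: 41413 - I*sqrt(53) ≈ 41413.0 - 7.2801*I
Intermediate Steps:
L(T) = -2 + T
Z(M) = -30 + 6*M (Z(M) = (-5 + M)*6 = -30 + 6*M)
x(h, g) = sqrt(-44 + h) (x(h, g) = sqrt((-30 + 6*(-2)) + (-2 + h)) = sqrt((-30 - 12) + (-2 + h)) = sqrt(-42 + (-2 + h)) = sqrt(-44 + h))
41413 - x(-9, 45) = 41413 - sqrt(-44 - 9) = 41413 - sqrt(-53) = 41413 - I*sqrt(53)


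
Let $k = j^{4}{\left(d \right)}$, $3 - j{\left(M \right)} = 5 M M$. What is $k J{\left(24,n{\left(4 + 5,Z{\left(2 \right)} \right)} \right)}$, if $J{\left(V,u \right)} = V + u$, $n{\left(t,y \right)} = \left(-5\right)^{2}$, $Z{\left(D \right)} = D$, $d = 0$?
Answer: $3969$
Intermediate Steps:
$n{\left(t,y \right)} = 25$
$j{\left(M \right)} = 3 - 5 M^{2}$ ($j{\left(M \right)} = 3 - 5 M M = 3 - 5 M^{2}$)
$k = 81$ ($k = \left(3 - 5 \cdot 0^{2}\right)^{4} = \left(3 - 0\right)^{4} = \left(3 + 0\right)^{4} = 3^{4} = 81$)
$k J{\left(24,n{\left(4 + 5,Z{\left(2 \right)} \right)} \right)} = 81 \left(24 + 25\right) = 81 \cdot 49 = 3969$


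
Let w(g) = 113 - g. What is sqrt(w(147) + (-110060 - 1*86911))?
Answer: 31*I*sqrt(205) ≈ 443.85*I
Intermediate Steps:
sqrt(w(147) + (-110060 - 1*86911)) = sqrt((113 - 1*147) + (-110060 - 1*86911)) = sqrt((113 - 147) + (-110060 - 86911)) = sqrt(-34 - 196971) = sqrt(-197005) = 31*I*sqrt(205)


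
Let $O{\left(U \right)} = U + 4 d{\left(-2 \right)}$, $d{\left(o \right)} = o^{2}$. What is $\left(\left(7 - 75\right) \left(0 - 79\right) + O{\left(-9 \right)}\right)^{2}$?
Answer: $28933641$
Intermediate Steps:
$O{\left(U \right)} = 16 + U$ ($O{\left(U \right)} = U + 4 \left(-2\right)^{2} = U + 4 \cdot 4 = U + 16 = 16 + U$)
$\left(\left(7 - 75\right) \left(0 - 79\right) + O{\left(-9 \right)}\right)^{2} = \left(\left(7 - 75\right) \left(0 - 79\right) + \left(16 - 9\right)\right)^{2} = \left(\left(7 - 75\right) \left(-79\right) + 7\right)^{2} = \left(\left(-68\right) \left(-79\right) + 7\right)^{2} = \left(5372 + 7\right)^{2} = 5379^{2} = 28933641$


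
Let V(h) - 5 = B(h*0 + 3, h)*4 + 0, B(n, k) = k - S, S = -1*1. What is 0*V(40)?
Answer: 0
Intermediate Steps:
S = -1
B(n, k) = 1 + k (B(n, k) = k - 1*(-1) = k + 1 = 1 + k)
V(h) = 9 + 4*h (V(h) = 5 + ((1 + h)*4 + 0) = 5 + ((4 + 4*h) + 0) = 5 + (4 + 4*h) = 9 + 4*h)
0*V(40) = 0*(9 + 4*40) = 0*(9 + 160) = 0*169 = 0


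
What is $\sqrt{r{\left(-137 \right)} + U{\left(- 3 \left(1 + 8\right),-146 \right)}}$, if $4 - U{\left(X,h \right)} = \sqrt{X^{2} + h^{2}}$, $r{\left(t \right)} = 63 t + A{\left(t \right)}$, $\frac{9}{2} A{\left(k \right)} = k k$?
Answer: $\frac{\sqrt{-40105 - 9 \sqrt{22045}}}{3} \approx 67.857 i$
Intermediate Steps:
$A{\left(k \right)} = \frac{2 k^{2}}{9}$ ($A{\left(k \right)} = \frac{2 k k}{9} = \frac{2 k^{2}}{9}$)
$r{\left(t \right)} = 63 t + \frac{2 t^{2}}{9}$
$U{\left(X,h \right)} = 4 - \sqrt{X^{2} + h^{2}}$
$\sqrt{r{\left(-137 \right)} + U{\left(- 3 \left(1 + 8\right),-146 \right)}} = \sqrt{\frac{1}{9} \left(-137\right) \left(567 + 2 \left(-137\right)\right) + \left(4 - \sqrt{\left(- 3 \left(1 + 8\right)\right)^{2} + \left(-146\right)^{2}}\right)} = \sqrt{\frac{1}{9} \left(-137\right) \left(567 - 274\right) + \left(4 - \sqrt{\left(\left(-3\right) 9\right)^{2} + 21316}\right)} = \sqrt{\frac{1}{9} \left(-137\right) 293 + \left(4 - \sqrt{\left(-27\right)^{2} + 21316}\right)} = \sqrt{- \frac{40141}{9} + \left(4 - \sqrt{729 + 21316}\right)} = \sqrt{- \frac{40141}{9} + \left(4 - \sqrt{22045}\right)} = \sqrt{- \frac{40105}{9} - \sqrt{22045}}$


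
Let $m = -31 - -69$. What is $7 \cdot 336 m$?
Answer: $89376$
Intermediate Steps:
$m = 38$ ($m = -31 + 69 = 38$)
$7 \cdot 336 m = 7 \cdot 336 \cdot 38 = 2352 \cdot 38 = 89376$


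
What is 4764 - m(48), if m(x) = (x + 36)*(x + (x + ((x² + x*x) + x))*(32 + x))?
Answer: -31610148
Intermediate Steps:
m(x) = (36 + x)*(x + (32 + x)*(2*x + 2*x²)) (m(x) = (36 + x)*(x + (x + ((x² + x²) + x))*(32 + x)) = (36 + x)*(x + (x + (2*x² + x))*(32 + x)) = (36 + x)*(x + (x + (x + 2*x²))*(32 + x)) = (36 + x)*(x + (2*x + 2*x²)*(32 + x)) = (36 + x)*(x + (32 + x)*(2*x + 2*x²)))
4764 - m(48) = 4764 - 48*(2340 + 2*48³ + 138*48² + 2441*48) = 4764 - 48*(2340 + 2*110592 + 138*2304 + 117168) = 4764 - 48*(2340 + 221184 + 317952 + 117168) = 4764 - 48*658644 = 4764 - 1*31614912 = 4764 - 31614912 = -31610148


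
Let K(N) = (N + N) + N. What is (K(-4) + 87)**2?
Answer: 5625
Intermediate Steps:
K(N) = 3*N (K(N) = 2*N + N = 3*N)
(K(-4) + 87)**2 = (3*(-4) + 87)**2 = (-12 + 87)**2 = 75**2 = 5625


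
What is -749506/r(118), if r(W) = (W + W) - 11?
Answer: -749506/225 ≈ -3331.1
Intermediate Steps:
r(W) = -11 + 2*W (r(W) = 2*W - 11 = -11 + 2*W)
-749506/r(118) = -749506/(-11 + 2*118) = -749506/(-11 + 236) = -749506/225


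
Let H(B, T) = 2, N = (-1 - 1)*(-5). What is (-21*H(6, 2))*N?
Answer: -420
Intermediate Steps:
N = 10 (N = -2*(-5) = 10)
(-21*H(6, 2))*N = -21*2*10 = -42*10 = -420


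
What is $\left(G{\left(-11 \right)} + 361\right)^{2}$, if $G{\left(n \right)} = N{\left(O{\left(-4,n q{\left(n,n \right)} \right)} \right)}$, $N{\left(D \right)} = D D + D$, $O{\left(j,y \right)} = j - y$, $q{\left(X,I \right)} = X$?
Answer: $251571321$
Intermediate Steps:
$N{\left(D \right)} = D + D^{2}$ ($N{\left(D \right)} = D^{2} + D = D + D^{2}$)
$G{\left(n \right)} = \left(-4 - n^{2}\right) \left(-3 - n^{2}\right)$ ($G{\left(n \right)} = \left(-4 - n n\right) \left(1 - \left(4 + n n\right)\right) = \left(-4 - n^{2}\right) \left(1 - \left(4 + n^{2}\right)\right) = \left(-4 - n^{2}\right) \left(-3 - n^{2}\right)$)
$\left(G{\left(-11 \right)} + 361\right)^{2} = \left(\left(3 + \left(-11\right)^{2}\right) \left(4 + \left(-11\right)^{2}\right) + 361\right)^{2} = \left(\left(3 + 121\right) \left(4 + 121\right) + 361\right)^{2} = \left(124 \cdot 125 + 361\right)^{2} = \left(15500 + 361\right)^{2} = 15861^{2} = 251571321$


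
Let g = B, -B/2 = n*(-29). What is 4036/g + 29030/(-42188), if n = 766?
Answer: -139934259/234291058 ≈ -0.59727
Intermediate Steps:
B = 44428 (B = -1532*(-29) = -2*(-22214) = 44428)
g = 44428
4036/g + 29030/(-42188) = 4036/44428 + 29030/(-42188) = 4036*(1/44428) + 29030*(-1/42188) = 1009/11107 - 14515/21094 = -139934259/234291058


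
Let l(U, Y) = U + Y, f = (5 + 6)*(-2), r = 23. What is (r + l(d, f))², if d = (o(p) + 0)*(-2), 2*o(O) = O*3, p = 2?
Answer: 25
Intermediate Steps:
o(O) = 3*O/2 (o(O) = (O*3)/2 = (3*O)/2 = 3*O/2)
f = -22 (f = 11*(-2) = -22)
d = -6 (d = ((3/2)*2 + 0)*(-2) = (3 + 0)*(-2) = 3*(-2) = -6)
(r + l(d, f))² = (23 + (-6 - 22))² = (23 - 28)² = (-5)² = 25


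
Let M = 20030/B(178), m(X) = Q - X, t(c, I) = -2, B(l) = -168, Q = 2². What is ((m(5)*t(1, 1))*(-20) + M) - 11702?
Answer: -996343/84 ≈ -11861.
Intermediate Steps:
Q = 4
m(X) = 4 - X
M = -10015/84 (M = 20030/(-168) = 20030*(-1/168) = -10015/84 ≈ -119.23)
((m(5)*t(1, 1))*(-20) + M) - 11702 = (((4 - 1*5)*(-2))*(-20) - 10015/84) - 11702 = (((4 - 5)*(-2))*(-20) - 10015/84) - 11702 = (-1*(-2)*(-20) - 10015/84) - 11702 = (2*(-20) - 10015/84) - 11702 = (-40 - 10015/84) - 11702 = -13375/84 - 11702 = -996343/84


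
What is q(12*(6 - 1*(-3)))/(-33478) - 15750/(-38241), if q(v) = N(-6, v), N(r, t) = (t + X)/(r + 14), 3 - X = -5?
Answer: 16721397/40642292 ≈ 0.41143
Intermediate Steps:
X = 8 (X = 3 - 1*(-5) = 3 + 5 = 8)
N(r, t) = (8 + t)/(14 + r) (N(r, t) = (t + 8)/(r + 14) = (8 + t)/(14 + r))
q(v) = 1 + v/8 (q(v) = (8 + v)/(14 - 6) = (8 + v)/8 = 1 + v/8)
q(12*(6 - 1*(-3)))/(-33478) - 15750/(-38241) = (1 + (12*(6 - 1*(-3)))/8)/(-33478) - 15750/(-38241) = (1 + (12*(6 + 3))/8)*(-1/33478) - 15750*(-1/38241) = (1 + (12*9)/8)*(-1/33478) + 250/607 = (1 + (1/8)*108)*(-1/33478) + 250/607 = (1 + 27/2)*(-1/33478) + 250/607 = (29/2)*(-1/33478) + 250/607 = -29/66956 + 250/607 = 16721397/40642292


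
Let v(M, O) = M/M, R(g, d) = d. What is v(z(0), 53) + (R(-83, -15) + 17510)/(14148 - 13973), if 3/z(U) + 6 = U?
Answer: 3534/35 ≈ 100.97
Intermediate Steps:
z(U) = 3/(-6 + U)
v(M, O) = 1
v(z(0), 53) + (R(-83, -15) + 17510)/(14148 - 13973) = 1 + (-15 + 17510)/(14148 - 13973) = 1 + 17495/175 = 1 + 17495*(1/175) = 1 + 3499/35 = 3534/35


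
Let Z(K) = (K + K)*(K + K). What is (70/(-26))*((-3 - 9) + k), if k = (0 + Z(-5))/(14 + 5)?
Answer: 4480/247 ≈ 18.138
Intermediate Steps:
Z(K) = 4*K² (Z(K) = (2*K)*(2*K) = 4*K²)
k = 100/19 (k = (0 + 4*(-5)²)/(14 + 5) = (0 + 4*25)/19 = (0 + 100)*(1/19) = 100*(1/19) = 100/19 ≈ 5.2632)
(70/(-26))*((-3 - 9) + k) = (70/(-26))*((-3 - 9) + 100/19) = (-1/26*70)*(-12 + 100/19) = -35/13*(-128/19) = 4480/247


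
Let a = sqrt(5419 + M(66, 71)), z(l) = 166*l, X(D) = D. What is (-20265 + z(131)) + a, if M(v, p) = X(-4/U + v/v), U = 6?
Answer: 1481 + sqrt(48774)/3 ≈ 1554.6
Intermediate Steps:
M(v, p) = 1/3 (M(v, p) = -4/6 + v/v = -4*1/6 + 1 = -2/3 + 1 = 1/3)
a = sqrt(48774)/3 (a = sqrt(5419 + 1/3) = sqrt(16258/3) = sqrt(48774)/3 ≈ 73.616)
(-20265 + z(131)) + a = (-20265 + 166*131) + sqrt(48774)/3 = (-20265 + 21746) + sqrt(48774)/3 = 1481 + sqrt(48774)/3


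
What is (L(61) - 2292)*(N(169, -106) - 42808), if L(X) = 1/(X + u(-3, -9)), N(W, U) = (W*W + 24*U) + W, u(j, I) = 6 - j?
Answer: 1333408529/35 ≈ 3.8097e+7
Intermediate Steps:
N(W, U) = W + W² + 24*U (N(W, U) = (W² + 24*U) + W = W + W² + 24*U)
L(X) = 1/(9 + X) (L(X) = 1/(X + (6 - 1*(-3))) = 1/(X + (6 + 3)) = 1/(X + 9) = 1/(9 + X))
(L(61) - 2292)*(N(169, -106) - 42808) = (1/(9 + 61) - 2292)*((169 + 169² + 24*(-106)) - 42808) = (1/70 - 2292)*((169 + 28561 - 2544) - 42808) = (1/70 - 2292)*(26186 - 42808) = -160439/70*(-16622) = 1333408529/35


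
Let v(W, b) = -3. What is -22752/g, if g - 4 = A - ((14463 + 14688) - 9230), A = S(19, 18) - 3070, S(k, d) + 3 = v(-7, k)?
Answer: 22752/22993 ≈ 0.98952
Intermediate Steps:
S(k, d) = -6 (S(k, d) = -3 - 3 = -6)
A = -3076 (A = -6 - 3070 = -3076)
g = -22993 (g = 4 + (-3076 - ((14463 + 14688) - 9230)) = 4 + (-3076 - (29151 - 9230)) = 4 + (-3076 - 1*19921) = 4 + (-3076 - 19921) = 4 - 22997 = -22993)
-22752/g = -22752/(-22993) = -22752*(-1/22993) = 22752/22993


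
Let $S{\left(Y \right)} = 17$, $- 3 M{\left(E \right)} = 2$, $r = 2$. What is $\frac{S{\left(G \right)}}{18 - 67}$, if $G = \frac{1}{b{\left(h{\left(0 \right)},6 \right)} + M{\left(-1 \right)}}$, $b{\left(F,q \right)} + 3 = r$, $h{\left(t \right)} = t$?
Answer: $- \frac{17}{49} \approx -0.34694$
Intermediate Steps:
$b{\left(F,q \right)} = -1$ ($b{\left(F,q \right)} = -3 + 2 = -1$)
$M{\left(E \right)} = - \frac{2}{3}$ ($M{\left(E \right)} = \left(- \frac{1}{3}\right) 2 = - \frac{2}{3}$)
$G = - \frac{3}{5}$ ($G = \frac{1}{-1 - \frac{2}{3}} = \frac{1}{- \frac{5}{3}} = - \frac{3}{5} \approx -0.6$)
$\frac{S{\left(G \right)}}{18 - 67} = \frac{17}{18 - 67} = \frac{17}{-49} = 17 \left(- \frac{1}{49}\right) = - \frac{17}{49}$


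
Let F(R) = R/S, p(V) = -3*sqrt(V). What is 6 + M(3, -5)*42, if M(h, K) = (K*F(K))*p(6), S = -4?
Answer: 6 + 1575*sqrt(6)/2 ≈ 1935.0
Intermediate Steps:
F(R) = -R/4 (F(R) = R/(-4) = R*(-1/4) = -R/4)
M(h, K) = 3*sqrt(6)*K**2/4 (M(h, K) = (K*(-K/4))*(-3*sqrt(6)) = (-K**2/4)*(-3*sqrt(6)) = 3*sqrt(6)*K**2/4)
6 + M(3, -5)*42 = 6 + ((3/4)*sqrt(6)*(-5)**2)*42 = 6 + ((3/4)*sqrt(6)*25)*42 = 6 + (75*sqrt(6)/4)*42 = 6 + 1575*sqrt(6)/2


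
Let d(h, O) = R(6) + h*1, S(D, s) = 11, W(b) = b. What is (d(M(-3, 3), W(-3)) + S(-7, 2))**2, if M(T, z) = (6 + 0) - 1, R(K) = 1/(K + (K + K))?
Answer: 83521/324 ≈ 257.78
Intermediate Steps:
R(K) = 1/(3*K) (R(K) = 1/(K + 2*K) = 1/(3*K))
M(T, z) = 5 (M(T, z) = 6 - 1 = 5)
d(h, O) = 1/18 + h (d(h, O) = (1/3)/6 + h*1 = (1/3)*(1/6) + h = 1/18 + h)
(d(M(-3, 3), W(-3)) + S(-7, 2))**2 = ((1/18 + 5) + 11)**2 = (91/18 + 11)**2 = (289/18)**2 = 83521/324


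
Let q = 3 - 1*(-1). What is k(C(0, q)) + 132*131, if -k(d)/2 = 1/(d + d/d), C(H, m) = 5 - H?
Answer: 51875/3 ≈ 17292.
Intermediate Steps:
q = 4 (q = 3 + 1 = 4)
k(d) = -2/(1 + d) (k(d) = -2/(d + d/d) = -2/(d + 1) = -2/(1 + d))
k(C(0, q)) + 132*131 = -2/(1 + (5 - 1*0)) + 132*131 = -2/(1 + (5 + 0)) + 17292 = -2/(1 + 5) + 17292 = -2/6 + 17292 = -2*⅙ + 17292 = -⅓ + 17292 = 51875/3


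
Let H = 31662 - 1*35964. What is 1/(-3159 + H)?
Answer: -1/7461 ≈ -0.00013403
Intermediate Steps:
H = -4302 (H = 31662 - 35964 = -4302)
1/(-3159 + H) = 1/(-3159 - 4302) = 1/(-7461) = -1/7461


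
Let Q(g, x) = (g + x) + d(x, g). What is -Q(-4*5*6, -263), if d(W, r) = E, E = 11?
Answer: 372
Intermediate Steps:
d(W, r) = 11
Q(g, x) = 11 + g + x (Q(g, x) = (g + x) + 11 = 11 + g + x)
-Q(-4*5*6, -263) = -(11 - 4*5*6 - 263) = -(11 - 20*6 - 263) = -(11 - 120 - 263) = -1*(-372) = 372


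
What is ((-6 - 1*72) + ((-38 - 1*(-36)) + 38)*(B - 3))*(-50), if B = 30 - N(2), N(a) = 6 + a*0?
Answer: -33900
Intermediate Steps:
N(a) = 6 (N(a) = 6 + 0 = 6)
B = 24 (B = 30 - 1*6 = 30 - 6 = 24)
((-6 - 1*72) + ((-38 - 1*(-36)) + 38)*(B - 3))*(-50) = ((-6 - 1*72) + ((-38 - 1*(-36)) + 38)*(24 - 3))*(-50) = ((-6 - 72) + ((-38 + 36) + 38)*21)*(-50) = (-78 + (-2 + 38)*21)*(-50) = (-78 + 36*21)*(-50) = (-78 + 756)*(-50) = 678*(-50) = -33900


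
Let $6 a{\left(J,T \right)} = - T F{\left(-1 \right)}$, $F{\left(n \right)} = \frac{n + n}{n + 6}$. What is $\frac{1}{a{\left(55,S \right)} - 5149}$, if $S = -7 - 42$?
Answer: $- \frac{15}{77284} \approx -0.00019409$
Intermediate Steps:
$F{\left(n \right)} = \frac{2 n}{6 + n}$
$S = -49$
$a{\left(J,T \right)} = \frac{T}{15}$ ($a{\left(J,T \right)} = \frac{- T 2 \left(-1\right) \frac{1}{6 - 1}}{6} = \frac{- T 2 \left(-1\right) \frac{1}{5}}{6} = \frac{- T \left(- \frac{2}{5}\right)}{6} = \frac{\frac{2}{5} T}{6} = \frac{T}{15}$)
$\frac{1}{a{\left(55,S \right)} - 5149} = \frac{1}{\frac{1}{15} \left(-49\right) - 5149} = \frac{1}{- \frac{49}{15} - 5149} = \frac{1}{- \frac{77284}{15}} = - \frac{15}{77284}$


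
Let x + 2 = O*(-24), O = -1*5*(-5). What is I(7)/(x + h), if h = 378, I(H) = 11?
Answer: -11/224 ≈ -0.049107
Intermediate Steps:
O = 25 (O = -5*(-5) = 25)
x = -602 (x = -2 + 25*(-24) = -2 - 600 = -602)
I(7)/(x + h) = 11/(-602 + 378) = 11/(-224) = 11*(-1/224) = -11/224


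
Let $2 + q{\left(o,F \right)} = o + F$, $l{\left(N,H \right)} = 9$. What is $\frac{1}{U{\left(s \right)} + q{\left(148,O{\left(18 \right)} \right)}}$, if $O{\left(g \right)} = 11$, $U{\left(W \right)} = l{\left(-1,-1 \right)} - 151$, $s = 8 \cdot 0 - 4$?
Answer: $\frac{1}{15} \approx 0.066667$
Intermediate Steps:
$s = -4$ ($s = 0 - 4 = -4$)
$U{\left(W \right)} = -142$ ($U{\left(W \right)} = 9 - 151 = -142$)
$q{\left(o,F \right)} = -2 + F + o$ ($q{\left(o,F \right)} = -2 + \left(o + F\right) = -2 + \left(F + o\right) = -2 + F + o$)
$\frac{1}{U{\left(s \right)} + q{\left(148,O{\left(18 \right)} \right)}} = \frac{1}{-142 + \left(-2 + 11 + 148\right)} = \frac{1}{-142 + 157} = \frac{1}{15}$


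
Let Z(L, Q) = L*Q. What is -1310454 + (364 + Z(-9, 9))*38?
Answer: -1299700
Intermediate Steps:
-1310454 + (364 + Z(-9, 9))*38 = -1310454 + (364 - 9*9)*38 = -1310454 + (364 - 81)*38 = -1310454 + 283*38 = -1310454 + 10754 = -1299700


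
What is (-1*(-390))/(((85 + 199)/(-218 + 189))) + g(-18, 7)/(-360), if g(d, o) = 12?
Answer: -42448/1065 ≈ -39.857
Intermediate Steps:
(-1*(-390))/(((85 + 199)/(-218 + 189))) + g(-18, 7)/(-360) = (-1*(-390))/(((85 + 199)/(-218 + 189))) + 12/(-360) = 390/((284/(-29))) + 12*(-1/360) = 390/((284*(-1/29))) - 1/30 = 390/(-284/29) - 1/30 = 390*(-29/284) - 1/30 = -5655/142 - 1/30 = -42448/1065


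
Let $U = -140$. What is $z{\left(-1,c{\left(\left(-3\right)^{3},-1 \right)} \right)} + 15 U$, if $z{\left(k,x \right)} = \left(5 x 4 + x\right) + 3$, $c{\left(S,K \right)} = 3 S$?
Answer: $-3798$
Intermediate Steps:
$z{\left(k,x \right)} = 3 + 21 x$ ($z{\left(k,x \right)} = \left(20 x + x\right) + 3 = 21 x + 3 = 3 + 21 x$)
$z{\left(-1,c{\left(\left(-3\right)^{3},-1 \right)} \right)} + 15 U = \left(3 + 21 \cdot 3 \left(-3\right)^{3}\right) + 15 \left(-140\right) = \left(3 + 21 \cdot 3 \left(-27\right)\right) - 2100 = \left(3 + 21 \left(-81\right)\right) - 2100 = \left(3 - 1701\right) - 2100 = -1698 - 2100 = -3798$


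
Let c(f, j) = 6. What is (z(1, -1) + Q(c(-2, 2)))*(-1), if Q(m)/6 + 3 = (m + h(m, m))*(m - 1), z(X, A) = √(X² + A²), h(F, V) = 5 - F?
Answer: -132 - √2 ≈ -133.41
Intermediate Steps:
z(X, A) = √(A² + X²)
Q(m) = -48 + 30*m (Q(m) = -18 + 6*((m + (5 - m))*(m - 1)) = -18 + 6*(5*(-1 + m)) = -18 + 6*(-5 + 5*m) = -18 + (-30 + 30*m) = -48 + 30*m)
(z(1, -1) + Q(c(-2, 2)))*(-1) = (√((-1)² + 1²) + (-48 + 30*6))*(-1) = (√(1 + 1) + (-48 + 180))*(-1) = (√2 + 132)*(-1) = (132 + √2)*(-1) = -132 - √2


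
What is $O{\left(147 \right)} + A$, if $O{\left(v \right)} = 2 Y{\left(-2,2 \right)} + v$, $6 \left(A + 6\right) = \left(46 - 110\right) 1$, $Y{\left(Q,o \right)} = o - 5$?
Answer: $\frac{373}{3} \approx 124.33$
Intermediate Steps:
$Y{\left(Q,o \right)} = -5 + o$ ($Y{\left(Q,o \right)} = o - 5 = -5 + o$)
$A = - \frac{50}{3}$ ($A = -6 + \frac{\left(46 - 110\right) 1}{6} = -6 + \frac{\left(-64\right) 1}{6} = -6 + \frac{1}{6} \left(-64\right) = -6 - \frac{32}{3} = - \frac{50}{3} \approx -16.667$)
$O{\left(v \right)} = -6 + v$ ($O{\left(v \right)} = 2 \left(-5 + 2\right) + v = 2 \left(-3\right) + v = -6 + v$)
$O{\left(147 \right)} + A = \left(-6 + 147\right) - \frac{50}{3} = 141 - \frac{50}{3} = \frac{373}{3}$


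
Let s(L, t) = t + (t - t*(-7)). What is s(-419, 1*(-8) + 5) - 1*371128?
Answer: -371155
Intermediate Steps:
s(L, t) = 9*t (s(L, t) = t + (t + 7*t) = t + 8*t = 9*t)
s(-419, 1*(-8) + 5) - 1*371128 = 9*(1*(-8) + 5) - 1*371128 = 9*(-8 + 5) - 371128 = 9*(-3) - 371128 = -27 - 371128 = -371155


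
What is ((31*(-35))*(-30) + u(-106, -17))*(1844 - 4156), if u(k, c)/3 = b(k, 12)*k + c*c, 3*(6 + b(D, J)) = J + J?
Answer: -75789672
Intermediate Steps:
b(D, J) = -6 + 2*J/3 (b(D, J) = -6 + (J + J)/3 = -6 + (2*J)/3 = -6 + 2*J/3)
u(k, c) = 3*c**2 + 6*k (u(k, c) = 3*((-6 + (2/3)*12)*k + c*c) = 3*((-6 + 8)*k + c**2) = 3*(2*k + c**2) = 3*(c**2 + 2*k) = 3*c**2 + 6*k)
((31*(-35))*(-30) + u(-106, -17))*(1844 - 4156) = ((31*(-35))*(-30) + (3*(-17)**2 + 6*(-106)))*(1844 - 4156) = (-1085*(-30) + (3*289 - 636))*(-2312) = (32550 + (867 - 636))*(-2312) = (32550 + 231)*(-2312) = 32781*(-2312) = -75789672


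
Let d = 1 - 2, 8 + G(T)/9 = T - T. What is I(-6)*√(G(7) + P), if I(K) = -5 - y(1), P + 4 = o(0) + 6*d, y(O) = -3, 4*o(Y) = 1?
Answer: -I*√327 ≈ -18.083*I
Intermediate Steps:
G(T) = -72 (G(T) = -72 + 9*(T - T) = -72 + 9*0 = -72 + 0 = -72)
o(Y) = ¼ (o(Y) = (¼)*1 = ¼)
d = -1
P = -39/4 (P = -4 + (¼ + 6*(-1)) = -4 + (¼ - 6) = -4 - 23/4 = -39/4 ≈ -9.7500)
I(K) = -2 (I(K) = -5 - 1*(-3) = -5 + 3 = -2)
I(-6)*√(G(7) + P) = -2*√(-72 - 39/4) = -I*√327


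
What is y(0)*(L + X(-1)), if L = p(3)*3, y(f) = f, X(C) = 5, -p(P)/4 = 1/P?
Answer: 0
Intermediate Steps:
p(P) = -4/P
L = -4 (L = -4/3*3 = -4)
y(0)*(L + X(-1)) = 0*(-4 + 5) = 0*1 = 0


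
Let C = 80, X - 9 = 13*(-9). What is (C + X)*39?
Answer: -1092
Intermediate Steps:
X = -108 (X = 9 + 13*(-9) = 9 - 117 = -108)
(C + X)*39 = (80 - 108)*39 = -28*39 = -1092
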